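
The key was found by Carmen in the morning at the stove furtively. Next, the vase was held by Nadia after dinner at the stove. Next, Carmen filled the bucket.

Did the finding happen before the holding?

yes

The narrative orders the finding before the holding.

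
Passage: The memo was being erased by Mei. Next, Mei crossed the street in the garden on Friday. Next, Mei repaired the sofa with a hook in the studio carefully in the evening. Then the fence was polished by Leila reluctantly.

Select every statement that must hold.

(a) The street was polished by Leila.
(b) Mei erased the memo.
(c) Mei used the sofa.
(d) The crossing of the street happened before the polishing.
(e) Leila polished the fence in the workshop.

(a) Not entailed — Leila polished the fence, not the street; the street belongs to the crossing event.
(b) Not entailed — 'was erasing' is progressive on an accomplishment; it does not entail the completed 'erased'.
(c) Not entailed — the sofa is the patient, not an instrument — Mei used a hook.
(d) Entailed — the narrative places the crossing before the polishing.
(e) Not entailed — 'in the workshop' adds information not in the original event.

(d)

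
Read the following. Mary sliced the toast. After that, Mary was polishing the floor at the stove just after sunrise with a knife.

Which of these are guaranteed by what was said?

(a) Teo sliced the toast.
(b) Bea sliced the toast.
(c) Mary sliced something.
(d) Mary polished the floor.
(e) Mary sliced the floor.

(a) Not entailed — the passage has Mary slicing the toast, not Teo.
(b) Not entailed — the passage has Mary slicing the toast, not Bea.
(c) Entailed — generalizing the patient leaves a sub-description the original still satisfies.
(d) Entailed — 'polish' is an activity; 'was polishing' entails that some polishing happened, so 'polished' holds.
(e) Not entailed — Mary sliced the toast, not the floor; the floor belongs to the polishing event.

(c), (d)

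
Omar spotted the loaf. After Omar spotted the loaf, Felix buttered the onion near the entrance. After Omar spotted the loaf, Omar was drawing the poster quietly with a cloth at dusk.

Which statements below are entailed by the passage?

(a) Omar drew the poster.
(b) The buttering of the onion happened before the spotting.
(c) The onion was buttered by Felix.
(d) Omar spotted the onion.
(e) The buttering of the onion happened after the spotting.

(a) Not entailed — 'was drawing' is progressive on an accomplishment; it does not entail the completed 'drew'.
(b) Not entailed — the narrative places the spotting before the buttering, not after.
(c) Entailed — every conjunct here is already in the original buttering event.
(d) Not entailed — Omar spotted the loaf, not the onion; the onion belongs to the buttering event.
(e) Entailed — the narrative places the spotting before the buttering.

(c), (e)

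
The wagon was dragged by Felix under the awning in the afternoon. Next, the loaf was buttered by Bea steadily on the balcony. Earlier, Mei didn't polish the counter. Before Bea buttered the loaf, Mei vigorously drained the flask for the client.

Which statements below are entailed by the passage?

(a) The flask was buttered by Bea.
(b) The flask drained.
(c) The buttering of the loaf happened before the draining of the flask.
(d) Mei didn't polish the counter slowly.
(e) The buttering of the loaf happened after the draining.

(a) Not entailed — Bea buttered the loaf, not the flask; the flask belongs to the draining event.
(b) Entailed — 'Mei drained the flask' is causative; it entails the inchoative 'the flask drained'.
(c) Not entailed — the narrative places the draining before the buttering, not after.
(d) Entailed — under negation, adding a further restriction is entailed: if no such polishing event occurred, none occurred slowly either.
(e) Entailed — the narrative places the draining before the buttering.

(b), (d), (e)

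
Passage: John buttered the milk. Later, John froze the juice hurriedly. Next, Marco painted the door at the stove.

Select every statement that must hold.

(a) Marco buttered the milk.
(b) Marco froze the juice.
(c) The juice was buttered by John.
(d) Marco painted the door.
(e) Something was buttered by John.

(d), (e)

(a) Not entailed — the passage has John buttering the milk, not Marco.
(b) Not entailed — the passage has John freezing the juice, not Marco.
(c) Not entailed — John buttered the milk, not the juice; the juice belongs to the freezing event.
(d) Entailed — the original entails any weakening of itself; this just drops 'at the stove'.
(e) Entailed — this follows by dropping conjuncts from the buttering event's description.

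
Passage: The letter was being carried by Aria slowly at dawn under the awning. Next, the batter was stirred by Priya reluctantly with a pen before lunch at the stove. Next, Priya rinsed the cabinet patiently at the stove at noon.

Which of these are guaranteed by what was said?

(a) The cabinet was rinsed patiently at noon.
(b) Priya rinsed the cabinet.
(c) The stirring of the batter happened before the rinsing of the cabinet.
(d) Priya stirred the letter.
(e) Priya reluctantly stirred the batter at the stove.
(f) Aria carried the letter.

(a) Entailed — this follows by dropping conjuncts from the rinsing event's description.
(b) Entailed — this follows by dropping conjuncts from the rinsing event's description.
(c) Entailed — the narrative places the stirring before the rinsing.
(d) Not entailed — Priya stirred the batter, not the letter; the letter belongs to the carrying event.
(e) Entailed — every conjunct here is already in the original stirring event.
(f) Entailed — 'carry' is an activity; 'was carrying' entails that some carrying happened, so 'carried' holds.

(a), (b), (c), (e), (f)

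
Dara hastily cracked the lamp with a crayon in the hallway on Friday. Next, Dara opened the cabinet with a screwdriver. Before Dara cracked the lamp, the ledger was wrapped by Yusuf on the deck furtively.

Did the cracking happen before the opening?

yes

The narrative orders the cracking before the opening.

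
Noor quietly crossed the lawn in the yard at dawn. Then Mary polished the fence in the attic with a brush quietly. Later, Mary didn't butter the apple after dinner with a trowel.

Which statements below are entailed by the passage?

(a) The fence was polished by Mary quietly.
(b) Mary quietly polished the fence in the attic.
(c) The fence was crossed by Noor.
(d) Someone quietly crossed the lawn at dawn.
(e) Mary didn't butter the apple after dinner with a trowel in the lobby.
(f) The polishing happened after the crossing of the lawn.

(a), (b), (d), (e), (f)

(a) Entailed — every conjunct here is already in the original polishing event.
(b) Entailed — every conjunct here is already in the original polishing event.
(c) Not entailed — Noor crossed the lawn, not the fence; the fence belongs to the polishing event.
(d) Entailed — every conjunct here is already in the original crossing event.
(e) Entailed — under negation, adding a further restriction is entailed: if no such buttering event occurred, none occurred in the lobby either.
(f) Entailed — the narrative places the crossing before the polishing.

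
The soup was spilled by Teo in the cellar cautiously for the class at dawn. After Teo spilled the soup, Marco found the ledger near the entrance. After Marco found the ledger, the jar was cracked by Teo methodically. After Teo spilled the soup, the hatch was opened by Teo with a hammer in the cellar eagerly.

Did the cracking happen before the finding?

no

The narrative orders the finding before the cracking.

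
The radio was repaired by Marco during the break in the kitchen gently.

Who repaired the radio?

'Marco' marks the agent of the repairing event.

Marco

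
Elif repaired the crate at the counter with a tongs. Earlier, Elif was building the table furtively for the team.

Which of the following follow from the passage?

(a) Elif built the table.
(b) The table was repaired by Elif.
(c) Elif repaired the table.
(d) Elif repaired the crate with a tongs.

(a) Not entailed — 'was building' is progressive on an accomplishment; it does not entail the completed 'built'.
(b) Not entailed — Elif repaired the crate, not the table; the table belongs to the building event.
(c) Not entailed — Elif repaired the crate, not the table; the table belongs to the building event.
(d) Entailed — this follows by dropping conjuncts from the repairing event's description.

(d)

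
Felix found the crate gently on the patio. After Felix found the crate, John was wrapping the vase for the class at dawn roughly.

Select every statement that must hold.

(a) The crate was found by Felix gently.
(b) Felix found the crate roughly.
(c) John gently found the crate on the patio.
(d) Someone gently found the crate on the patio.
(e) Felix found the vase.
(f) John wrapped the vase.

(a) Entailed — every conjunct here is already in the original finding event.
(b) Not entailed — 'roughly' adds a manner not in (and inconsistent with) the original.
(c) Not entailed — the passage has Felix finding the crate, not John.
(d) Entailed — generalizing the agent leaves a sub-description the original still satisfies.
(e) Not entailed — Felix found the crate, not the vase; the vase belongs to the wrapping event.
(f) Not entailed — 'was wrapping' is progressive on an accomplishment; it does not entail the completed 'wrapped'.

(a), (d)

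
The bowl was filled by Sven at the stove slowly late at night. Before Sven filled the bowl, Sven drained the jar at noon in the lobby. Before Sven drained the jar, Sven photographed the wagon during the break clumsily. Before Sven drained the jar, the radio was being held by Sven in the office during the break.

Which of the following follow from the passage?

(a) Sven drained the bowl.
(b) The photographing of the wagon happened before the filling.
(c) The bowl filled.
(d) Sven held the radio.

(a) Not entailed — Sven drained the jar, not the bowl; the bowl belongs to the filling event.
(b) Entailed — the narrative places the photographing before the filling.
(c) Entailed — 'Sven filled the bowl' is causative; it entails the inchoative 'the bowl filled'.
(d) Entailed — 'hold' is an activity; 'was holding' entails that some holding happened, so 'held' holds.

(b), (c), (d)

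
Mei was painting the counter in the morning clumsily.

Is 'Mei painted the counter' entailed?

'was painting' is progressive; for an accomplishment like 'paint the counter', it doesn't entail completion.

no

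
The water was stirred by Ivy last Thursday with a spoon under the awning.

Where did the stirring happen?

'under the awning' marks the location of the stirring event.

under the awning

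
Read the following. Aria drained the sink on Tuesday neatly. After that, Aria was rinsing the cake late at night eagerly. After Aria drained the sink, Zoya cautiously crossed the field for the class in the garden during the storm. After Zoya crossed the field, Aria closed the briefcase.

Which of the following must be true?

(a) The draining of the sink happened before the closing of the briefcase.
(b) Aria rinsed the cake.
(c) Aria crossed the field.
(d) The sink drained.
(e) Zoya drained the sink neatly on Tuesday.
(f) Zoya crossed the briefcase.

(a), (b), (d)

(a) Entailed — the narrative places the draining before the closing.
(b) Entailed — 'rinse' is an activity; 'was rinsing' entails that some rinsing happened, so 'rinsed' holds.
(c) Not entailed — the passage has Zoya crossing the field, not Aria.
(d) Entailed — 'Aria drained the sink' is causative; it entails the inchoative 'the sink drained'.
(e) Not entailed — the passage has Aria draining the sink, not Zoya.
(f) Not entailed — Zoya crossed the field, not the briefcase; the briefcase belongs to the closing event.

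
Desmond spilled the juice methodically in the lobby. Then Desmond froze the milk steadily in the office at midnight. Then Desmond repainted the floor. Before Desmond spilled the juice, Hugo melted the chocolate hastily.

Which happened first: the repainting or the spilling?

the spilling

The connectives place the spilling before the repainting.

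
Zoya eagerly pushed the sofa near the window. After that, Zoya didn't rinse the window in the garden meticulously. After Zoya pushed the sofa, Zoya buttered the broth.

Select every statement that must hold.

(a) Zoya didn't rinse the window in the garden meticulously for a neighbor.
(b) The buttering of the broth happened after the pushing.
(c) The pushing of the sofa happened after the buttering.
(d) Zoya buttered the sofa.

(a) Entailed — under negation, adding a further restriction is entailed: if no such rinsing event occurred, none occurred for a neighbor either.
(b) Entailed — the narrative places the pushing before the buttering.
(c) Not entailed — the narrative places the pushing before the buttering, not after.
(d) Not entailed — Zoya buttered the broth, not the sofa; the sofa belongs to the pushing event.

(a), (b)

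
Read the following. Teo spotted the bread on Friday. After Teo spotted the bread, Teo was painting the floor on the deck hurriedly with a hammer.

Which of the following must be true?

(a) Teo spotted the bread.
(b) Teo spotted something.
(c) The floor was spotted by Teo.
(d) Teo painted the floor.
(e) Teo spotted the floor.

(a) Entailed — this follows by dropping conjuncts from the spotting event's description.
(b) Entailed — this follows by dropping conjuncts from the spotting event's description.
(c) Not entailed — Teo spotted the bread, not the floor; the floor belongs to the painting event.
(d) Not entailed — 'was painting' is progressive on an accomplishment; it does not entail the completed 'painted'.
(e) Not entailed — Teo spotted the bread, not the floor; the floor belongs to the painting event.

(a), (b)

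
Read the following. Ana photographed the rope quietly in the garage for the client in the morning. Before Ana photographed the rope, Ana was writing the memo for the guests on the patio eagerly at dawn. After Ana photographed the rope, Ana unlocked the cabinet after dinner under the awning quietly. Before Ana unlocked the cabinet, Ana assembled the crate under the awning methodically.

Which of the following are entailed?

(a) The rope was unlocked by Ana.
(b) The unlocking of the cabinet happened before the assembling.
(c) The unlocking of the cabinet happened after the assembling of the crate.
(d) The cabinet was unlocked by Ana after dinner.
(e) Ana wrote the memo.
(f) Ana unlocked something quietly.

(a) Not entailed — Ana unlocked the cabinet, not the rope; the rope belongs to the photographing event.
(b) Not entailed — the narrative places the assembling before the unlocking, not after.
(c) Entailed — the narrative places the assembling before the unlocking.
(d) Entailed — the original entails any weakening of itself; this just drops 'under the awning', 'quietly'.
(e) Not entailed — 'was writing' is progressive on an accomplishment; it does not entail the completed 'wrote'.
(f) Entailed — dropping 'after dinner', 'under the awning' and generalizing the patient leaves a sub-description the original still satisfies.

(c), (d), (f)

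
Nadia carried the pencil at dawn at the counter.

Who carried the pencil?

Nadia

'Nadia' marks the agent of the carrying event.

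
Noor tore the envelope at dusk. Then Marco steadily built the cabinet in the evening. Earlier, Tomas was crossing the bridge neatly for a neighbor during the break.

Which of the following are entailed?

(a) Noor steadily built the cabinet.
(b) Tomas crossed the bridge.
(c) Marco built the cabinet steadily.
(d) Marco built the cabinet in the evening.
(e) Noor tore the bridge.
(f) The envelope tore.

(a) Not entailed — the passage has Marco building the cabinet, not Noor.
(b) Not entailed — 'was crossing' is progressive on an accomplishment; it does not entail the completed 'crossed'.
(c) Entailed — the original entails any weakening of itself; this just drops 'in the evening'.
(d) Entailed — every conjunct here is already in the original building event.
(e) Not entailed — Noor tore the envelope, not the bridge; the bridge belongs to the crossing event.
(f) Entailed — 'Noor tore the envelope' is causative; it entails the inchoative 'the envelope tore'.

(c), (d), (f)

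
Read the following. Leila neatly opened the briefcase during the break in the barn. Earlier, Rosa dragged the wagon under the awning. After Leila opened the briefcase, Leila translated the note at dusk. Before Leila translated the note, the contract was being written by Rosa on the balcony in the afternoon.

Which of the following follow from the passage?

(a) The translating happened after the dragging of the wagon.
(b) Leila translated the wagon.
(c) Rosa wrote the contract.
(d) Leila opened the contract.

(a) Entailed — the narrative places the dragging before the translating.
(b) Not entailed — Leila translated the note, not the wagon; the wagon belongs to the dragging event.
(c) Not entailed — 'was writing' is progressive on an accomplishment; it does not entail the completed 'wrote'.
(d) Not entailed — Leila opened the briefcase, not the contract; the contract belongs to the writing event.

(a)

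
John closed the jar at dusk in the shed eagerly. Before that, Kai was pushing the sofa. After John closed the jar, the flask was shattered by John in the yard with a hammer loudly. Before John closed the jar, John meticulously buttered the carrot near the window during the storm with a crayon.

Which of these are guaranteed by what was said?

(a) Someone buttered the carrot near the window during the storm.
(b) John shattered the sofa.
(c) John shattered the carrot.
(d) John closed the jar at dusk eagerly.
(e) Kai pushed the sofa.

(a), (d), (e)

(a) Entailed — dropping 'meticulously', 'with a crayon' and generalizing the agent leaves a sub-description the original still satisfies.
(b) Not entailed — John shattered the flask, not the sofa; the sofa belongs to the pushing event.
(c) Not entailed — John shattered the flask, not the carrot; the carrot belongs to the buttering event.
(d) Entailed — the original entails any weakening of itself; this just drops 'in the shed'.
(e) Entailed — 'push' is an activity; 'was pushing' entails that some pushing happened, so 'pushed' holds.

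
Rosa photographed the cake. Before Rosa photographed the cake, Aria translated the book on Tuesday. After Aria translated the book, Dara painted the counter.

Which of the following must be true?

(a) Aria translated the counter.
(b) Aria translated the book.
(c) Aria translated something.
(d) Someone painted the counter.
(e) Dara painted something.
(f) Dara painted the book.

(b), (c), (d), (e)

(a) Not entailed — Aria translated the book, not the counter; the counter belongs to the painting event.
(b) Entailed — this follows by dropping conjuncts from the translating event's description.
(c) Entailed — the original entails any weakening of itself; this just drops 'on Tuesday' and generalizes the patient.
(d) Entailed — generalizing the agent leaves a sub-description the original still satisfies.
(e) Entailed — every conjunct here is already in the original painting event.
(f) Not entailed — Dara painted the counter, not the book; the book belongs to the translating event.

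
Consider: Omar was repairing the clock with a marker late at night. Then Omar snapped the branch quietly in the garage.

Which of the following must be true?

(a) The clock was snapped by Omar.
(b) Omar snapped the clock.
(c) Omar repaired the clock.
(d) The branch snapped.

(a) Not entailed — Omar snapped the branch, not the clock; the clock belongs to the repairing event.
(b) Not entailed — Omar snapped the branch, not the clock; the clock belongs to the repairing event.
(c) Not entailed — 'was repairing' is progressive on an accomplishment; it does not entail the completed 'repaired'.
(d) Entailed — 'Omar snapped the branch' is causative; it entails the inchoative 'the branch snapped'.

(d)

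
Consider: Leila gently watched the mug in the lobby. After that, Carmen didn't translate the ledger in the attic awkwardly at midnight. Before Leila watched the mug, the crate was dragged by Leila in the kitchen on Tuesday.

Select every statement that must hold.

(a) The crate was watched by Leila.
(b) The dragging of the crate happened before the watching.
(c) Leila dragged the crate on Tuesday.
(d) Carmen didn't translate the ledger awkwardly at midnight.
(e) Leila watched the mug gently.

(b), (c), (e)

(a) Not entailed — Leila watched the mug, not the crate; the crate belongs to the dragging event.
(b) Entailed — the narrative places the dragging before the watching.
(c) Entailed — this follows by dropping conjuncts from the dragging event's description.
(d) Not entailed — dropping 'in the attic' under negation is not valid — the original leaves open that Carmen translated the ledger some other way.
(e) Entailed — every conjunct here is already in the original watching event.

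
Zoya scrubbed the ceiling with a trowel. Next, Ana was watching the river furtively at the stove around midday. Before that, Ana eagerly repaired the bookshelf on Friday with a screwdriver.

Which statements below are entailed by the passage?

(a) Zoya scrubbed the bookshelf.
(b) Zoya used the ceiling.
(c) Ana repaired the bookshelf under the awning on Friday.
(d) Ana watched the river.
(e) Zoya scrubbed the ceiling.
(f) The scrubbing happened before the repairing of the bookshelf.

(d), (e)

(a) Not entailed — Zoya scrubbed the ceiling, not the bookshelf; the bookshelf belongs to the repairing event.
(b) Not entailed — the ceiling is the patient, not an instrument — Zoya used a trowel.
(c) Not entailed — 'under the awning' adds information not in the original event.
(d) Entailed — 'watch' is an activity; 'was watching' entails that some watching happened, so 'watched' holds.
(e) Entailed — the original entails any weakening of itself; this just drops 'with a trowel'.
(f) Not entailed — the narrative doesn't order the scrubbing relative to the repairing.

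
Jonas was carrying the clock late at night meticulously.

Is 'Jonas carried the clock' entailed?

'carry' is atelic; if Jonas was carrying the clock, then Jonas carried the clock (for some time).

yes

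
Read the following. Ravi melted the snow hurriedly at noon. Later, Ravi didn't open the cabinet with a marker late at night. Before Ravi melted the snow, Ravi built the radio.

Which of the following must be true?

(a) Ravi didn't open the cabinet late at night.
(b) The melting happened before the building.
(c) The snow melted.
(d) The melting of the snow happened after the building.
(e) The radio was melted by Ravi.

(a) Not entailed — dropping 'with a marker' under negation is not valid — the original leaves open that Ravi opened the cabinet some other way.
(b) Not entailed — the narrative places the building before the melting, not after.
(c) Entailed — 'Ravi melted the snow' is causative; it entails the inchoative 'the snow melted'.
(d) Entailed — the narrative places the building before the melting.
(e) Not entailed — Ravi melted the snow, not the radio; the radio belongs to the building event.

(c), (d)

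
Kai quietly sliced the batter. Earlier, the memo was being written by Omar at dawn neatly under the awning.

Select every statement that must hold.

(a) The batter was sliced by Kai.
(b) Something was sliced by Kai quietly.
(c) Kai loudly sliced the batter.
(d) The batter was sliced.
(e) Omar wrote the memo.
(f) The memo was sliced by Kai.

(a) Entailed — every conjunct here is already in the original slicing event.
(b) Entailed — generalizing the patient leaves a sub-description the original still satisfies.
(c) Not entailed — 'loudly' adds a manner not in (and inconsistent with) the original.
(d) Entailed — this follows by dropping conjuncts from the slicing event's description.
(e) Not entailed — 'was writing' is progressive on an accomplishment; it does not entail the completed 'wrote'.
(f) Not entailed — Kai sliced the batter, not the memo; the memo belongs to the writing event.

(a), (b), (d)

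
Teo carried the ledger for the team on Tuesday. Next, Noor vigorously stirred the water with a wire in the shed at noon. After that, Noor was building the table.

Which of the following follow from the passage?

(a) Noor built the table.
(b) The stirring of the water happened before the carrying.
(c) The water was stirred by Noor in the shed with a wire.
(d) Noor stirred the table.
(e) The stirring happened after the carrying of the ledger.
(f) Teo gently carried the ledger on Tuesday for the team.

(a) Not entailed — 'was building' is progressive on an accomplishment; it does not entail the completed 'built'.
(b) Not entailed — the narrative places the carrying before the stirring, not after.
(c) Entailed — the original entails any weakening of itself; this just drops 'at noon', 'vigorously'.
(d) Not entailed — Noor stirred the water, not the table; the table belongs to the building event.
(e) Entailed — the narrative places the carrying before the stirring.
(f) Not entailed — 'gently' adds information not in the original event.

(c), (e)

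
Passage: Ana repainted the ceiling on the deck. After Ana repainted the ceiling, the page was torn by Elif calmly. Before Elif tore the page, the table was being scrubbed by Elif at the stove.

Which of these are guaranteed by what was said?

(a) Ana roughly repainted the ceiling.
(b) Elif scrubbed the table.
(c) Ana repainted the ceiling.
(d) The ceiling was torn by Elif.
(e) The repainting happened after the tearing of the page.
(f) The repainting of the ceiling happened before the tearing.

(a) Not entailed — 'roughly' adds information not in the original event.
(b) Entailed — 'scrub' is an activity; 'was scrubbing' entails that some scrubbing happened, so 'scrubbed' holds.
(c) Entailed — every conjunct here is already in the original repainting event.
(d) Not entailed — Elif tore the page, not the ceiling; the ceiling belongs to the repainting event.
(e) Not entailed — the narrative places the repainting before the tearing, not after.
(f) Entailed — the narrative places the repainting before the tearing.

(b), (c), (f)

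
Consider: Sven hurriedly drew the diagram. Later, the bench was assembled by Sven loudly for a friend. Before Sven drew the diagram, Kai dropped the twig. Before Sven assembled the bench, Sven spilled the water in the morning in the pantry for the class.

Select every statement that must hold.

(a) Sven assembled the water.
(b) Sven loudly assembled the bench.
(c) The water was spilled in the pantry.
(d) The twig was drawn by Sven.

(b), (c)

(a) Not entailed — Sven assembled the bench, not the water; the water belongs to the spilling event.
(b) Entailed — dropping 'for a friend' leaves a sub-description the original still satisfies.
(c) Entailed — every conjunct here is already in the original spilling event.
(d) Not entailed — Sven drew the diagram, not the twig; the twig belongs to the dropping event.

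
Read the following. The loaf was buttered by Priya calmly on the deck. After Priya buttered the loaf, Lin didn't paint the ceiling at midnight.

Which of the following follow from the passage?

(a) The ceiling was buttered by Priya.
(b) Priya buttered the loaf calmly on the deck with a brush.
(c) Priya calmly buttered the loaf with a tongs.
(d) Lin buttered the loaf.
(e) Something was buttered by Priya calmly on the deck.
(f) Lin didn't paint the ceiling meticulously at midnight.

(e), (f)

(a) Not entailed — Priya buttered the loaf, not the ceiling; the ceiling belongs to the painting event.
(b) Not entailed — 'with a brush' adds information not in the original event.
(c) Not entailed — 'with a tongs' adds information not in the original event.
(d) Not entailed — the passage has Priya buttering the loaf, not Lin.
(e) Entailed — generalizing the patient leaves a sub-description the original still satisfies.
(f) Entailed — under negation, adding a further restriction is entailed: if no such painting event occurred, none occurred meticulously either.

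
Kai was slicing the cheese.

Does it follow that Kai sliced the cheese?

no

'was slicing' is progressive; for an accomplishment like 'slice the cheese', it doesn't entail completion.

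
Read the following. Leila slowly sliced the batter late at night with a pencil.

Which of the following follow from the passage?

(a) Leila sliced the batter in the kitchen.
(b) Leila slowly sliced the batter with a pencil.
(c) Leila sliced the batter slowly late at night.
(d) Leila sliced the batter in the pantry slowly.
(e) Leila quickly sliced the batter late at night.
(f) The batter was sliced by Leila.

(b), (c), (f)

(a) Not entailed — 'in the kitchen' adds information not in the original event.
(b) Entailed — the original entails any weakening of itself; this just drops 'late at night'.
(c) Entailed — every conjunct here is already in the original slicing event.
(d) Not entailed — 'in the pantry' adds information not in the original event.
(e) Not entailed — 'quickly' adds a manner not in (and inconsistent with) the original.
(f) Entailed — dropping 'late at night', 'with a pencil', 'slowly' leaves a sub-description the original still satisfies.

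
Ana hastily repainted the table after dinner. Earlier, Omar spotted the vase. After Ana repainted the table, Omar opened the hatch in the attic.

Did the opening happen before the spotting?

The narrative orders the spotting before the opening.

no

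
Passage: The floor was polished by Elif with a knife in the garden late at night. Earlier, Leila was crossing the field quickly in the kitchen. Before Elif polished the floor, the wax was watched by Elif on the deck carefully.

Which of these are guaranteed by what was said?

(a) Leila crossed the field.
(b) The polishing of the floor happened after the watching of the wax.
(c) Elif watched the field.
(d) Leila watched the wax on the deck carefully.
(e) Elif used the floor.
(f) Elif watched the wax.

(b), (f)

(a) Not entailed — 'was crossing' is progressive on an accomplishment; it does not entail the completed 'crossed'.
(b) Entailed — the narrative places the watching before the polishing.
(c) Not entailed — Elif watched the wax, not the field; the field belongs to the crossing event.
(d) Not entailed — the passage has Elif watching the wax, not Leila.
(e) Not entailed — the floor is the patient, not an instrument — Elif used a knife.
(f) Entailed — every conjunct here is already in the original watching event.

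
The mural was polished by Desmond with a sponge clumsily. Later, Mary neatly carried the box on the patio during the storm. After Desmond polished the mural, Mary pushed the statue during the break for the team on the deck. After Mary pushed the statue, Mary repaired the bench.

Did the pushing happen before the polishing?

The narrative orders the polishing before the pushing.

no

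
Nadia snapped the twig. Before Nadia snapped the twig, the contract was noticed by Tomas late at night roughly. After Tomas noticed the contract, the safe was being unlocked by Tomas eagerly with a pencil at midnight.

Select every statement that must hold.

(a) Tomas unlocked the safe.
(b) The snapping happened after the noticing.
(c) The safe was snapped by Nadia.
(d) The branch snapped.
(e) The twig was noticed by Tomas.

(b)

(a) Not entailed — 'was unlocking' is progressive on an accomplishment; it does not entail the completed 'unlocked'.
(b) Entailed — the narrative places the noticing before the snapping.
(c) Not entailed — Nadia snapped the twig, not the safe; the safe belongs to the unlocking event.
(d) Not entailed — the twig is what snapped, not the branch.
(e) Not entailed — Tomas noticed the contract, not the twig; the twig belongs to the snapping event.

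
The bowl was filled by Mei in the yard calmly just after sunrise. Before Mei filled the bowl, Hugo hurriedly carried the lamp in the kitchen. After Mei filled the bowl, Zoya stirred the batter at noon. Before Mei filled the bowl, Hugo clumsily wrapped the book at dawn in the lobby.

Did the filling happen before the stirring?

The narrative orders the filling before the stirring.

yes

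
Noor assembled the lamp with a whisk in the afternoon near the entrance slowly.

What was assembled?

'the lamp' marks the patient of the assembling event.

the lamp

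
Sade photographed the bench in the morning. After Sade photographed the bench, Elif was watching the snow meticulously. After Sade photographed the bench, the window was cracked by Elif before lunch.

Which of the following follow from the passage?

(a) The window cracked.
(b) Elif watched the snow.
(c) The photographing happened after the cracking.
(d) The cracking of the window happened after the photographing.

(a) Entailed — 'Elif cracked the window' is causative; it entails the inchoative 'the window cracked'.
(b) Entailed — 'watch' is an activity; 'was watching' entails that some watching happened, so 'watched' holds.
(c) Not entailed — the narrative places the photographing before the cracking, not after.
(d) Entailed — the narrative places the photographing before the cracking.

(a), (b), (d)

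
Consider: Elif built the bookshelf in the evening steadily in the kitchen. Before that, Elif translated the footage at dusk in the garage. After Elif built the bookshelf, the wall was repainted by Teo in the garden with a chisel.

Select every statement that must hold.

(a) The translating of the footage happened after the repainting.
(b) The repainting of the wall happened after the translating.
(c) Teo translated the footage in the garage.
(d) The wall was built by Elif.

(b)

(a) Not entailed — the narrative places the translating before the repainting, not after.
(b) Entailed — the narrative places the translating before the repainting.
(c) Not entailed — the passage has Elif translating the footage, not Teo.
(d) Not entailed — Elif built the bookshelf, not the wall; the wall belongs to the repainting event.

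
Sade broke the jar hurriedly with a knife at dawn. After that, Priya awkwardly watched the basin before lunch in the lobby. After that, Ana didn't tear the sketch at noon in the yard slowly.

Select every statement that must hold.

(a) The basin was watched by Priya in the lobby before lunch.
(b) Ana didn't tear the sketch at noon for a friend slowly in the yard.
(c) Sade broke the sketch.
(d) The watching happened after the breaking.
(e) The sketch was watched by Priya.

(a) Entailed — every conjunct here is already in the original watching event.
(b) Entailed — under negation, adding a further restriction is entailed: if no such tearing event occurred, none occurred for a friend either.
(c) Not entailed — Sade broke the jar, not the sketch; the sketch belongs to the tearing event.
(d) Entailed — the narrative places the breaking before the watching.
(e) Not entailed — Priya watched the basin, not the sketch; the sketch belongs to the tearing event.

(a), (b), (d)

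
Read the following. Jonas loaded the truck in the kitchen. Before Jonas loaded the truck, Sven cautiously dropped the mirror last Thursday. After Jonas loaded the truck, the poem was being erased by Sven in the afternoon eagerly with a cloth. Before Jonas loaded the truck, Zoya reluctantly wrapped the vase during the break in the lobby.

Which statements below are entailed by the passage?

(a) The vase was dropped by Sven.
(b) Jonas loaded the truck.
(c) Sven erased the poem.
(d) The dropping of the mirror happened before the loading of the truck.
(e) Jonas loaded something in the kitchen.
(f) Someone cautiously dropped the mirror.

(a) Not entailed — Sven dropped the mirror, not the vase; the vase belongs to the wrapping event.
(b) Entailed — dropping 'in the kitchen' leaves a sub-description the original still satisfies.
(c) Not entailed — 'was erasing' is progressive on an accomplishment; it does not entail the completed 'erased'.
(d) Entailed — the narrative places the dropping before the loading.
(e) Entailed — the original entails any weakening of itself; this just generalizes the patient.
(f) Entailed — dropping 'last Thursday' and generalizing the agent leaves a sub-description the original still satisfies.

(b), (d), (e), (f)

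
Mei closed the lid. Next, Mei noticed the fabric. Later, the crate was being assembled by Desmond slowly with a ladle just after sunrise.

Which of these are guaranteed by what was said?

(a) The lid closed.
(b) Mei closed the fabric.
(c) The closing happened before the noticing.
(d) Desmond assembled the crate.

(a) Entailed — 'Mei closed the lid' is causative; it entails the inchoative 'the lid closed'.
(b) Not entailed — Mei closed the lid, not the fabric; the fabric belongs to the noticing event.
(c) Entailed — the narrative places the closing before the noticing.
(d) Not entailed — 'was assembling' is progressive on an accomplishment; it does not entail the completed 'assembled'.

(a), (c)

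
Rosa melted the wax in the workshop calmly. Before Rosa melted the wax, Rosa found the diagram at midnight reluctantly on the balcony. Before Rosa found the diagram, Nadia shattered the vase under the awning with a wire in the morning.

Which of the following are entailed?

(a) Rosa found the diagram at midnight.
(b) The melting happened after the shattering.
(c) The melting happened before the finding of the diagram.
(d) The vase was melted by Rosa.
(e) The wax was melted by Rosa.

(a) Entailed — every conjunct here is already in the original finding event.
(b) Entailed — the narrative places the shattering before the melting.
(c) Not entailed — the narrative places the finding before the melting, not after.
(d) Not entailed — Rosa melted the wax, not the vase; the vase belongs to the shattering event.
(e) Entailed — this follows by dropping conjuncts from the melting event's description.

(a), (b), (e)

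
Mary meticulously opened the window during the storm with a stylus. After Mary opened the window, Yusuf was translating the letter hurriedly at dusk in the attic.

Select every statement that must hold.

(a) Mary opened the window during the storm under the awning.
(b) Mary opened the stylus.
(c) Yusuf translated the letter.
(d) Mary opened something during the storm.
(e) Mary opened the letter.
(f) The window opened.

(d), (f)

(a) Not entailed — 'under the awning' adds information not in the original event.
(b) Not entailed — the stylus is the instrument, not what was opened.
(c) Not entailed — 'was translating' is progressive on an accomplishment; it does not entail the completed 'translated'.
(d) Entailed — every conjunct here is already in the original opening event.
(e) Not entailed — Mary opened the window, not the letter; the letter belongs to the translating event.
(f) Entailed — 'Mary opened the window' is causative; it entails the inchoative 'the window opened'.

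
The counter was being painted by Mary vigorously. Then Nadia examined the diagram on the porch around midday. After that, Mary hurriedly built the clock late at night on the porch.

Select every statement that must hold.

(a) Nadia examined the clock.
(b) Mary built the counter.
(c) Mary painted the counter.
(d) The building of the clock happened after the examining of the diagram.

(a) Not entailed — Nadia examined the diagram, not the clock; the clock belongs to the building event.
(b) Not entailed — Mary built the clock, not the counter; the counter belongs to the painting event.
(c) Not entailed — 'was painting' is progressive on an accomplishment; it does not entail the completed 'painted'.
(d) Entailed — the narrative places the examining before the building.

(d)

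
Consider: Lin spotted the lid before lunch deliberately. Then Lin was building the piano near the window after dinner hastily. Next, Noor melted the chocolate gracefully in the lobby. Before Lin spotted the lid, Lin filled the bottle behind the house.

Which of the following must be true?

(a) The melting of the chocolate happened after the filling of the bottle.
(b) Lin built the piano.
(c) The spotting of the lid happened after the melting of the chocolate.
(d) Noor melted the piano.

(a)

(a) Entailed — the narrative places the filling before the melting.
(b) Not entailed — 'was building' is progressive on an accomplishment; it does not entail the completed 'built'.
(c) Not entailed — the narrative places the spotting before the melting, not after.
(d) Not entailed — Noor melted the chocolate, not the piano; the piano belongs to the building event.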